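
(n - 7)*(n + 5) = n^2 - 2*n - 35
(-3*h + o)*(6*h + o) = -18*h^2 + 3*h*o + o^2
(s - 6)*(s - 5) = s^2 - 11*s + 30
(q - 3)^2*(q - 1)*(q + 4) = q^4 - 3*q^3 - 13*q^2 + 51*q - 36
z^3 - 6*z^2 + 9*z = z*(z - 3)^2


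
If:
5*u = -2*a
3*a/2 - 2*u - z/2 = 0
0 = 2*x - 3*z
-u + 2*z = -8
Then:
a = -5/6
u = 1/3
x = -23/4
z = -23/6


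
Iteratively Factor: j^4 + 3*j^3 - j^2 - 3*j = (j - 1)*(j^3 + 4*j^2 + 3*j) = j*(j - 1)*(j^2 + 4*j + 3) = j*(j - 1)*(j + 3)*(j + 1)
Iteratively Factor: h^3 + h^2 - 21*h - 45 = (h + 3)*(h^2 - 2*h - 15) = (h + 3)^2*(h - 5)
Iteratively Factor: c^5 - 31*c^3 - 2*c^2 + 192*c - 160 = (c - 2)*(c^4 + 2*c^3 - 27*c^2 - 56*c + 80) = (c - 2)*(c + 4)*(c^3 - 2*c^2 - 19*c + 20) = (c - 5)*(c - 2)*(c + 4)*(c^2 + 3*c - 4) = (c - 5)*(c - 2)*(c - 1)*(c + 4)*(c + 4)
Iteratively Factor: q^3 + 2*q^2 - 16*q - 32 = (q + 2)*(q^2 - 16) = (q - 4)*(q + 2)*(q + 4)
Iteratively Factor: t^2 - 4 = (t + 2)*(t - 2)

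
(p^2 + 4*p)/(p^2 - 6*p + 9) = p*(p + 4)/(p^2 - 6*p + 9)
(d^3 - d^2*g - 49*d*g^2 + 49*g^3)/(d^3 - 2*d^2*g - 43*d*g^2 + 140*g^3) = (d^2 - 8*d*g + 7*g^2)/(d^2 - 9*d*g + 20*g^2)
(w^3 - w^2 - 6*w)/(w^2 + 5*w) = (w^2 - w - 6)/(w + 5)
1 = 1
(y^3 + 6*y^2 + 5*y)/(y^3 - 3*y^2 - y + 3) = y*(y + 5)/(y^2 - 4*y + 3)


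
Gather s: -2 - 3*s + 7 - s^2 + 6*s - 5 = -s^2 + 3*s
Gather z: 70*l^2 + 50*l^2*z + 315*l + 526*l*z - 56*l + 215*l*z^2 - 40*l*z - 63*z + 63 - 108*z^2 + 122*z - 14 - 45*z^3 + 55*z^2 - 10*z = 70*l^2 + 259*l - 45*z^3 + z^2*(215*l - 53) + z*(50*l^2 + 486*l + 49) + 49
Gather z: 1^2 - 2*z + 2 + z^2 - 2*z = z^2 - 4*z + 3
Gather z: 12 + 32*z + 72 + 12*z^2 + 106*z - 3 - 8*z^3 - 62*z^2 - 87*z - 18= -8*z^3 - 50*z^2 + 51*z + 63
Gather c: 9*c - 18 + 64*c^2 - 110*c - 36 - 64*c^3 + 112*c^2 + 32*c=-64*c^3 + 176*c^2 - 69*c - 54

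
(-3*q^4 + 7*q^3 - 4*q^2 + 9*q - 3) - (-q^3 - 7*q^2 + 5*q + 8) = -3*q^4 + 8*q^3 + 3*q^2 + 4*q - 11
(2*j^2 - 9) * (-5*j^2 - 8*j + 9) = -10*j^4 - 16*j^3 + 63*j^2 + 72*j - 81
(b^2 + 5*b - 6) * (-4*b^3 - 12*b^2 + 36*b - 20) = -4*b^5 - 32*b^4 + 232*b^2 - 316*b + 120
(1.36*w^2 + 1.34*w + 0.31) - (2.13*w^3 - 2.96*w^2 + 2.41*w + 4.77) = -2.13*w^3 + 4.32*w^2 - 1.07*w - 4.46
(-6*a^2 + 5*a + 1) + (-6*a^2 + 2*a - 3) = -12*a^2 + 7*a - 2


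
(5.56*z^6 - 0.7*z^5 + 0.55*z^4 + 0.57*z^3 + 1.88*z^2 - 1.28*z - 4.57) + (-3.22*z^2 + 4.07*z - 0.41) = 5.56*z^6 - 0.7*z^5 + 0.55*z^4 + 0.57*z^3 - 1.34*z^2 + 2.79*z - 4.98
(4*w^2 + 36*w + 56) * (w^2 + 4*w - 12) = 4*w^4 + 52*w^3 + 152*w^2 - 208*w - 672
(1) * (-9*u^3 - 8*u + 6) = -9*u^3 - 8*u + 6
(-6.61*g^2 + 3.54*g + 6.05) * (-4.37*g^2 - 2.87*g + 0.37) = 28.8857*g^4 + 3.5009*g^3 - 39.044*g^2 - 16.0537*g + 2.2385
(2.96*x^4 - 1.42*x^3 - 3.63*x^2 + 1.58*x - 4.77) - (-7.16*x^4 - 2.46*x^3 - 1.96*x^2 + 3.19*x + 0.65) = 10.12*x^4 + 1.04*x^3 - 1.67*x^2 - 1.61*x - 5.42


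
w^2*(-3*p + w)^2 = 9*p^2*w^2 - 6*p*w^3 + w^4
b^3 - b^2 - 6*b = b*(b - 3)*(b + 2)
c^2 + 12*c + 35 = (c + 5)*(c + 7)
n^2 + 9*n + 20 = (n + 4)*(n + 5)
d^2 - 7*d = d*(d - 7)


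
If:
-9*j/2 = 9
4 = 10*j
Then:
No Solution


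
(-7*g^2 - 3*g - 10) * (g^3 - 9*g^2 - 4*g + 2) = -7*g^5 + 60*g^4 + 45*g^3 + 88*g^2 + 34*g - 20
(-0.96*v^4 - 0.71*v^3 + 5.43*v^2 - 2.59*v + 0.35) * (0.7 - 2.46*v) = 2.3616*v^5 + 1.0746*v^4 - 13.8548*v^3 + 10.1724*v^2 - 2.674*v + 0.245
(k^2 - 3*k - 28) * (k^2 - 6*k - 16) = k^4 - 9*k^3 - 26*k^2 + 216*k + 448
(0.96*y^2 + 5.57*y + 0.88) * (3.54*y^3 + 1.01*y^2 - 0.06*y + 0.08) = 3.3984*y^5 + 20.6874*y^4 + 8.6833*y^3 + 0.6314*y^2 + 0.3928*y + 0.0704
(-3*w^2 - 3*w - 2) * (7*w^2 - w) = -21*w^4 - 18*w^3 - 11*w^2 + 2*w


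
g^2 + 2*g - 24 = (g - 4)*(g + 6)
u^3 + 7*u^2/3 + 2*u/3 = u*(u + 1/3)*(u + 2)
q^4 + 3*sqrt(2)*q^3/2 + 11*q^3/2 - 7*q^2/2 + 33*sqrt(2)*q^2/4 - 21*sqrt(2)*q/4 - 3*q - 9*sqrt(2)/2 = (q - 1)*(q + 1/2)*(q + 6)*(q + 3*sqrt(2)/2)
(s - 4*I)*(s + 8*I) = s^2 + 4*I*s + 32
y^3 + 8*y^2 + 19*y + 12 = (y + 1)*(y + 3)*(y + 4)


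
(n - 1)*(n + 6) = n^2 + 5*n - 6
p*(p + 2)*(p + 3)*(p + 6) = p^4 + 11*p^3 + 36*p^2 + 36*p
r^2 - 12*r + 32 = (r - 8)*(r - 4)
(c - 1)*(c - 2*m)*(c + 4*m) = c^3 + 2*c^2*m - c^2 - 8*c*m^2 - 2*c*m + 8*m^2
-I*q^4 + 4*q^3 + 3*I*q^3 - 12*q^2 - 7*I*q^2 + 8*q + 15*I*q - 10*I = (q - 2)*(q - I)*(q + 5*I)*(-I*q + I)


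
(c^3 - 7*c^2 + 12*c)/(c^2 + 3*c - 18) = c*(c - 4)/(c + 6)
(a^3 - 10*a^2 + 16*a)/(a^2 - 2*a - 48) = a*(a - 2)/(a + 6)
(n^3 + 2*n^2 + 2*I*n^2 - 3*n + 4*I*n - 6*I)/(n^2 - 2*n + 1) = (n^2 + n*(3 + 2*I) + 6*I)/(n - 1)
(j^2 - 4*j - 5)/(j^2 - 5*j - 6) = (j - 5)/(j - 6)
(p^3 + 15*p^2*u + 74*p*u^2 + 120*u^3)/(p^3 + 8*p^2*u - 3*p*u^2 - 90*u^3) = (p + 4*u)/(p - 3*u)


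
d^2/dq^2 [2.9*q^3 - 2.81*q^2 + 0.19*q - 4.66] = 17.4*q - 5.62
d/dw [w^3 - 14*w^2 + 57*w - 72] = 3*w^2 - 28*w + 57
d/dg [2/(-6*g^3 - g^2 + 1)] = 4*g*(9*g + 1)/(6*g^3 + g^2 - 1)^2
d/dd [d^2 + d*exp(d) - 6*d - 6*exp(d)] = d*exp(d) + 2*d - 5*exp(d) - 6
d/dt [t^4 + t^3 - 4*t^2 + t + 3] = 4*t^3 + 3*t^2 - 8*t + 1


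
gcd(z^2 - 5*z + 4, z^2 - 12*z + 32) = z - 4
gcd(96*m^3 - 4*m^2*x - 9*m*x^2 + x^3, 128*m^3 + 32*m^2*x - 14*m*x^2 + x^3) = -8*m + x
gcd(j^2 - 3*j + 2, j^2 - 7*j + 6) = j - 1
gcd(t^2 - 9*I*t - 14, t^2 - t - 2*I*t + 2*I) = t - 2*I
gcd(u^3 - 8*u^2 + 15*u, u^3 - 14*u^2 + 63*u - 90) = u^2 - 8*u + 15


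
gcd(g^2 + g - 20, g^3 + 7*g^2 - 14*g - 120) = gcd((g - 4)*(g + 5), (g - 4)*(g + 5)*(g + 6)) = g^2 + g - 20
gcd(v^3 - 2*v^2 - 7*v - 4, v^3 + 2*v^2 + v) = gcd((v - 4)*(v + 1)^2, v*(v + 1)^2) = v^2 + 2*v + 1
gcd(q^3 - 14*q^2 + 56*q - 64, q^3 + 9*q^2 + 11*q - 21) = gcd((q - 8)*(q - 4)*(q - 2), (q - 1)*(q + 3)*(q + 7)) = 1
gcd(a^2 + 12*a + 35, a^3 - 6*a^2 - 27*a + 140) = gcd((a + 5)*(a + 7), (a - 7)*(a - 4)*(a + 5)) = a + 5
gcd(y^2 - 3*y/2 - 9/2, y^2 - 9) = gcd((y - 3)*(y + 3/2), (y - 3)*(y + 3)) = y - 3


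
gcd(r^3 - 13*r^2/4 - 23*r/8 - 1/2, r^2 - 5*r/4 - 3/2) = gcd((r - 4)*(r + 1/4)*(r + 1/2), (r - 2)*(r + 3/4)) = 1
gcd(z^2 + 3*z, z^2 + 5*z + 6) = z + 3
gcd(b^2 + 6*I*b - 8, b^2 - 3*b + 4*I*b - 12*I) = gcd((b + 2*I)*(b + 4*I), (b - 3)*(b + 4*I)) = b + 4*I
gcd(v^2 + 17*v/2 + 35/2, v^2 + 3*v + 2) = 1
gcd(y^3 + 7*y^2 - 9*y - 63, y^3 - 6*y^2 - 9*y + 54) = y^2 - 9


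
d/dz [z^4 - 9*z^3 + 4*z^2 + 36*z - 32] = 4*z^3 - 27*z^2 + 8*z + 36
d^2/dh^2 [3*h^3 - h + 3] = 18*h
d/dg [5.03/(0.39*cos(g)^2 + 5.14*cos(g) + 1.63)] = (3.9234*cos(g) + 25.8542)*sin(g)/(0.39*cos(g)^2 + 5.14*cos(g) + 1.63)^2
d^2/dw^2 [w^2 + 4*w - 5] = 2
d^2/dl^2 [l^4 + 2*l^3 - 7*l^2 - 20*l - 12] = 12*l^2 + 12*l - 14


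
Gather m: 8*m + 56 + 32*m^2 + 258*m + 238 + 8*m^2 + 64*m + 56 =40*m^2 + 330*m + 350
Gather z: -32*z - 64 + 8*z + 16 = -24*z - 48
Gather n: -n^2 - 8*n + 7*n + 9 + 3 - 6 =-n^2 - n + 6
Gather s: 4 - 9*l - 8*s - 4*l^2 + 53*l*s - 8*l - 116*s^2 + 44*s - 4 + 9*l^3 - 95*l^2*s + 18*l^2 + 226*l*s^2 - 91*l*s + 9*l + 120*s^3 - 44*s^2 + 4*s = 9*l^3 + 14*l^2 - 8*l + 120*s^3 + s^2*(226*l - 160) + s*(-95*l^2 - 38*l + 40)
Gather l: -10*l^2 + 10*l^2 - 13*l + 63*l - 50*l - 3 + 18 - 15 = 0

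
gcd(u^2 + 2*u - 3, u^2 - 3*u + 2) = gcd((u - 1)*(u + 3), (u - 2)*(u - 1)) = u - 1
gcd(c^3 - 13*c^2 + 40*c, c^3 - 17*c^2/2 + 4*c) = c^2 - 8*c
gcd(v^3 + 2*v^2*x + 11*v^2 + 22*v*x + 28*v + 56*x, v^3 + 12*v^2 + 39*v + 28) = v^2 + 11*v + 28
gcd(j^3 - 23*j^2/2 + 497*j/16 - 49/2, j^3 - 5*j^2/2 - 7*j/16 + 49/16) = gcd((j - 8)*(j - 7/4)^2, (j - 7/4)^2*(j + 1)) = j^2 - 7*j/2 + 49/16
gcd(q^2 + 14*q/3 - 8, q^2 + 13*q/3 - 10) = q + 6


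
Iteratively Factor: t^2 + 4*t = (t + 4)*(t)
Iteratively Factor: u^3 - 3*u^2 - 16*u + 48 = (u + 4)*(u^2 - 7*u + 12) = (u - 4)*(u + 4)*(u - 3)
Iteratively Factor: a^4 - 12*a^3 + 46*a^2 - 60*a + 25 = (a - 1)*(a^3 - 11*a^2 + 35*a - 25) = (a - 1)^2*(a^2 - 10*a + 25) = (a - 5)*(a - 1)^2*(a - 5)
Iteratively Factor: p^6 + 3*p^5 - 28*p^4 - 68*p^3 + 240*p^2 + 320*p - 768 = (p + 4)*(p^5 - p^4 - 24*p^3 + 28*p^2 + 128*p - 192) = (p - 4)*(p + 4)*(p^4 + 3*p^3 - 12*p^2 - 20*p + 48) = (p - 4)*(p - 2)*(p + 4)*(p^3 + 5*p^2 - 2*p - 24) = (p - 4)*(p - 2)*(p + 3)*(p + 4)*(p^2 + 2*p - 8) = (p - 4)*(p - 2)*(p + 3)*(p + 4)^2*(p - 2)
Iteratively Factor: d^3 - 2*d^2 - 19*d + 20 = (d + 4)*(d^2 - 6*d + 5) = (d - 1)*(d + 4)*(d - 5)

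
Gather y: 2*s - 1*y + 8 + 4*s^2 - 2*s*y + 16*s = 4*s^2 + 18*s + y*(-2*s - 1) + 8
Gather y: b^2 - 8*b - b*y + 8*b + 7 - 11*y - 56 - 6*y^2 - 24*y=b^2 - 6*y^2 + y*(-b - 35) - 49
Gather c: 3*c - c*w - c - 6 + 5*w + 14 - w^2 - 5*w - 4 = c*(2 - w) - w^2 + 4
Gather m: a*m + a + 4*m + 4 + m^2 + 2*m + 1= a + m^2 + m*(a + 6) + 5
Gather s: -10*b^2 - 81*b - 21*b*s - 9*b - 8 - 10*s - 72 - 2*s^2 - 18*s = -10*b^2 - 90*b - 2*s^2 + s*(-21*b - 28) - 80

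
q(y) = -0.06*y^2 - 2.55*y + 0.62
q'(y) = -0.12*y - 2.55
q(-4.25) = 10.37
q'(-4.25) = -2.04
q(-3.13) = 8.01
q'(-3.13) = -2.17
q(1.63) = -3.70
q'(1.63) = -2.75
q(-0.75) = 2.50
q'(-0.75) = -2.46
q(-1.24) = 3.69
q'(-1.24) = -2.40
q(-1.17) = 3.52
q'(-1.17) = -2.41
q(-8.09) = 17.32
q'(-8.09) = -1.58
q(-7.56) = 16.47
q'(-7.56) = -1.64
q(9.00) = -27.19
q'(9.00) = -3.63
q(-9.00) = 18.71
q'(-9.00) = -1.47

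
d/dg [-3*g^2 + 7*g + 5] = 7 - 6*g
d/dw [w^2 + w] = 2*w + 1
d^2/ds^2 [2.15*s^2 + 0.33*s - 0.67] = 4.30000000000000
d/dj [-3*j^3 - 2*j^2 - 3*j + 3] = -9*j^2 - 4*j - 3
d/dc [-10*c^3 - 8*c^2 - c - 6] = -30*c^2 - 16*c - 1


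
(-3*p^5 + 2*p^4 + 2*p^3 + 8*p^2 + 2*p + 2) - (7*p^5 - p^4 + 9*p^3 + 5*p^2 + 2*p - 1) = -10*p^5 + 3*p^4 - 7*p^3 + 3*p^2 + 3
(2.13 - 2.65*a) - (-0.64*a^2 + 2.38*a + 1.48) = 0.64*a^2 - 5.03*a + 0.65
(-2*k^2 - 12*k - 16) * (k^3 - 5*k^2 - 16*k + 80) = -2*k^5 - 2*k^4 + 76*k^3 + 112*k^2 - 704*k - 1280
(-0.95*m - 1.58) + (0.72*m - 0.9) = -0.23*m - 2.48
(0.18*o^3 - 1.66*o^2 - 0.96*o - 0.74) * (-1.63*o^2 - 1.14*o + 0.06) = -0.2934*o^5 + 2.5006*o^4 + 3.468*o^3 + 2.201*o^2 + 0.786*o - 0.0444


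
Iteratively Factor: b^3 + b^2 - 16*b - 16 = (b + 1)*(b^2 - 16) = (b + 1)*(b + 4)*(b - 4)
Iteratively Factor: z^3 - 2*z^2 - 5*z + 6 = (z - 3)*(z^2 + z - 2) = (z - 3)*(z + 2)*(z - 1)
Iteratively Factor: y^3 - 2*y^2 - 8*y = (y)*(y^2 - 2*y - 8) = y*(y - 4)*(y + 2)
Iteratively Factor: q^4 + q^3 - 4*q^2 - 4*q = (q + 2)*(q^3 - q^2 - 2*q) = (q + 1)*(q + 2)*(q^2 - 2*q) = (q - 2)*(q + 1)*(q + 2)*(q)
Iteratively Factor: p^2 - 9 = (p - 3)*(p + 3)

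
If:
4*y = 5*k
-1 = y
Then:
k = -4/5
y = -1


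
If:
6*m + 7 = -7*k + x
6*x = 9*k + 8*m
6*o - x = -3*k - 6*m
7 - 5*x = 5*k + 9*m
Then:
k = -854/167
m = 756/167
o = -749/334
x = -273/167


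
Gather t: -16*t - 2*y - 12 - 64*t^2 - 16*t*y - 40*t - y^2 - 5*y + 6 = -64*t^2 + t*(-16*y - 56) - y^2 - 7*y - 6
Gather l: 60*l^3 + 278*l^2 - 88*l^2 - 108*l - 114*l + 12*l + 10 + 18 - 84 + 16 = 60*l^3 + 190*l^2 - 210*l - 40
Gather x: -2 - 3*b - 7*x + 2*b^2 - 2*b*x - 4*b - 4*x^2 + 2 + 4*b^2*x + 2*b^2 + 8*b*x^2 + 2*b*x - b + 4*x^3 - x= 4*b^2 - 8*b + 4*x^3 + x^2*(8*b - 4) + x*(4*b^2 - 8)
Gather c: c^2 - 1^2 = c^2 - 1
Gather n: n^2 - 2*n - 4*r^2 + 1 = n^2 - 2*n - 4*r^2 + 1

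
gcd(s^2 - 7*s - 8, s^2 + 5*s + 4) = s + 1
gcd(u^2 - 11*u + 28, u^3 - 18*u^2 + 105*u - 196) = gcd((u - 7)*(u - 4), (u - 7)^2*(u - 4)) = u^2 - 11*u + 28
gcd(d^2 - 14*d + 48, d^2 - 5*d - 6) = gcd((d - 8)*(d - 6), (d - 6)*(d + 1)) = d - 6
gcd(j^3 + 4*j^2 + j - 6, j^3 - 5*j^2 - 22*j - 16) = j + 2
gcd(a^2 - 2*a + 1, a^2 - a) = a - 1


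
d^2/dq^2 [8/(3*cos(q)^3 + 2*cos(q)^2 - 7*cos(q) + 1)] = 8*((-19*cos(q) + 16*cos(2*q) + 27*cos(3*q))*(3*cos(q)^3 + 2*cos(q)^2 - 7*cos(q) + 1)/4 + 2*(9*cos(q)^2 + 4*cos(q) - 7)^2*sin(q)^2)/(3*cos(q)^3 + 2*cos(q)^2 - 7*cos(q) + 1)^3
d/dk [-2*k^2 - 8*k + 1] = -4*k - 8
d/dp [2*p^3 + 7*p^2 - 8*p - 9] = 6*p^2 + 14*p - 8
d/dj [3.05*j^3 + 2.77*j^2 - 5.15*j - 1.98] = 9.15*j^2 + 5.54*j - 5.15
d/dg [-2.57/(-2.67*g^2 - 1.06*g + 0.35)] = (-13.7238*g - 2.7242)/(2.67*g^2 + 1.06*g - 0.35)^2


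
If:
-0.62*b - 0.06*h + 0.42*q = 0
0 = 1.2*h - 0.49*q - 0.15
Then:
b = 0.637903225806452*q - 0.0120967741935484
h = 0.408333333333333*q + 0.125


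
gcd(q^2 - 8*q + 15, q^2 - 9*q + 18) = q - 3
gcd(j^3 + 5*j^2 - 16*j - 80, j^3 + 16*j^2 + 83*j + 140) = j^2 + 9*j + 20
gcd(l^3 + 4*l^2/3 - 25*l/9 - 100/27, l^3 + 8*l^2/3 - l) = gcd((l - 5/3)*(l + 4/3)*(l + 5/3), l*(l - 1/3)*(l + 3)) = 1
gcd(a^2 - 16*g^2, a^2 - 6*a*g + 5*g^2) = 1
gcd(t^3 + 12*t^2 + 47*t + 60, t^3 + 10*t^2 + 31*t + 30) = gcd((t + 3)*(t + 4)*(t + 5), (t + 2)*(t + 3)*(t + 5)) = t^2 + 8*t + 15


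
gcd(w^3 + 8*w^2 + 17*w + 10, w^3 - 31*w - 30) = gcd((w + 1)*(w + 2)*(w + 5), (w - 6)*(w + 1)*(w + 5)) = w^2 + 6*w + 5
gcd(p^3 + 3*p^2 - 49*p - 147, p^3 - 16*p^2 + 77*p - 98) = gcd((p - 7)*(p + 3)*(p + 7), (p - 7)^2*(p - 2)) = p - 7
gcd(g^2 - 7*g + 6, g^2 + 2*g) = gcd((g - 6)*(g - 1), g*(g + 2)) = 1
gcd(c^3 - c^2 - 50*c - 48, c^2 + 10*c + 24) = c + 6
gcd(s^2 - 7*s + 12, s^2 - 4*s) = s - 4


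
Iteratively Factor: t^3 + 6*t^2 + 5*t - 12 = (t + 3)*(t^2 + 3*t - 4) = (t - 1)*(t + 3)*(t + 4)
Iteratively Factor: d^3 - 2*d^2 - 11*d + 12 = (d + 3)*(d^2 - 5*d + 4) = (d - 4)*(d + 3)*(d - 1)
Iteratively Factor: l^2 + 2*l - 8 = (l - 2)*(l + 4)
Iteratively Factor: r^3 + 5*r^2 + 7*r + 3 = (r + 1)*(r^2 + 4*r + 3) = (r + 1)^2*(r + 3)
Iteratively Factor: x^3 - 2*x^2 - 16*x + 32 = (x - 4)*(x^2 + 2*x - 8) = (x - 4)*(x + 4)*(x - 2)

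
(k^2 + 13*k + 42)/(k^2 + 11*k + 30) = (k + 7)/(k + 5)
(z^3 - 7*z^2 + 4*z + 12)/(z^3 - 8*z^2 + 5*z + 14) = (z - 6)/(z - 7)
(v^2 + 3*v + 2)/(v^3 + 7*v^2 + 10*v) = (v + 1)/(v*(v + 5))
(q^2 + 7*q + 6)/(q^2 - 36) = (q + 1)/(q - 6)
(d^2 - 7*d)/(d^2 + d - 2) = d*(d - 7)/(d^2 + d - 2)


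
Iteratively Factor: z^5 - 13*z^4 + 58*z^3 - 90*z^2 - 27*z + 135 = (z - 3)*(z^4 - 10*z^3 + 28*z^2 - 6*z - 45) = (z - 3)^2*(z^3 - 7*z^2 + 7*z + 15) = (z - 5)*(z - 3)^2*(z^2 - 2*z - 3) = (z - 5)*(z - 3)^2*(z + 1)*(z - 3)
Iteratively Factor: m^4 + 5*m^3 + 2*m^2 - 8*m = (m + 4)*(m^3 + m^2 - 2*m) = m*(m + 4)*(m^2 + m - 2) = m*(m + 2)*(m + 4)*(m - 1)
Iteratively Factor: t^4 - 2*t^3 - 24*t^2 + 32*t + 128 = (t - 4)*(t^3 + 2*t^2 - 16*t - 32) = (t - 4)*(t + 2)*(t^2 - 16) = (t - 4)*(t + 2)*(t + 4)*(t - 4)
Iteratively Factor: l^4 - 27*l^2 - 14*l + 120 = (l + 4)*(l^3 - 4*l^2 - 11*l + 30) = (l - 2)*(l + 4)*(l^2 - 2*l - 15) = (l - 5)*(l - 2)*(l + 4)*(l + 3)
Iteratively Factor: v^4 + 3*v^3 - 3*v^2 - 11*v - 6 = (v + 1)*(v^3 + 2*v^2 - 5*v - 6) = (v + 1)^2*(v^2 + v - 6) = (v - 2)*(v + 1)^2*(v + 3)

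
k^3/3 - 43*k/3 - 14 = (k/3 + 1/3)*(k - 7)*(k + 6)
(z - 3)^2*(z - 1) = z^3 - 7*z^2 + 15*z - 9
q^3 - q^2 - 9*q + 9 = (q - 3)*(q - 1)*(q + 3)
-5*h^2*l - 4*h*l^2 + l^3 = l*(-5*h + l)*(h + l)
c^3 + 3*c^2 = c^2*(c + 3)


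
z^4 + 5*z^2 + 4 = (z - 2*I)*(z - I)*(z + I)*(z + 2*I)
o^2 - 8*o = o*(o - 8)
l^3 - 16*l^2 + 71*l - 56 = (l - 8)*(l - 7)*(l - 1)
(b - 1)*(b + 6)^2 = b^3 + 11*b^2 + 24*b - 36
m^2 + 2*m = m*(m + 2)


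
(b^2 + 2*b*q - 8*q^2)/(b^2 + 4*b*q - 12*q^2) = (b + 4*q)/(b + 6*q)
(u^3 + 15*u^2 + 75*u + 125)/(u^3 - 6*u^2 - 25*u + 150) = (u^2 + 10*u + 25)/(u^2 - 11*u + 30)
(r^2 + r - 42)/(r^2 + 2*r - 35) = (r - 6)/(r - 5)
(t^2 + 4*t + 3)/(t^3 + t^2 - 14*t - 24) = (t + 1)/(t^2 - 2*t - 8)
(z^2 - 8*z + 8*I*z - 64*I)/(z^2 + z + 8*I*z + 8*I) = (z - 8)/(z + 1)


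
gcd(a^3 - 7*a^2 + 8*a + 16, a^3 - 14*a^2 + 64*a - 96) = a^2 - 8*a + 16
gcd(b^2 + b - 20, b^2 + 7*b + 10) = b + 5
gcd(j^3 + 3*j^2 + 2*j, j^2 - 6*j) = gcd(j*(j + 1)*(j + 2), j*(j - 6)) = j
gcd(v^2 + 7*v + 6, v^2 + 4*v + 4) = 1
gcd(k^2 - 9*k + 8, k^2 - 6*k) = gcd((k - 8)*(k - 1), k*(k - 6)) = 1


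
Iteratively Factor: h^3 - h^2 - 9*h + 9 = (h - 1)*(h^2 - 9) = (h - 1)*(h + 3)*(h - 3)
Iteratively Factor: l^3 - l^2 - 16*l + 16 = (l - 1)*(l^2 - 16) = (l - 4)*(l - 1)*(l + 4)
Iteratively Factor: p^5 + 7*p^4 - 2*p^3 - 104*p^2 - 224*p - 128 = (p + 1)*(p^4 + 6*p^3 - 8*p^2 - 96*p - 128) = (p + 1)*(p + 4)*(p^3 + 2*p^2 - 16*p - 32) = (p - 4)*(p + 1)*(p + 4)*(p^2 + 6*p + 8) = (p - 4)*(p + 1)*(p + 4)^2*(p + 2)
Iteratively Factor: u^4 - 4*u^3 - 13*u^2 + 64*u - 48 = (u - 1)*(u^3 - 3*u^2 - 16*u + 48) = (u - 1)*(u + 4)*(u^2 - 7*u + 12) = (u - 4)*(u - 1)*(u + 4)*(u - 3)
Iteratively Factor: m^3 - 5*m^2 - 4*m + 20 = (m + 2)*(m^2 - 7*m + 10) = (m - 2)*(m + 2)*(m - 5)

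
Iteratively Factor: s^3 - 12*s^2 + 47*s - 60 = (s - 4)*(s^2 - 8*s + 15) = (s - 4)*(s - 3)*(s - 5)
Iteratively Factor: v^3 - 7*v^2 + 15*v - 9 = (v - 1)*(v^2 - 6*v + 9) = (v - 3)*(v - 1)*(v - 3)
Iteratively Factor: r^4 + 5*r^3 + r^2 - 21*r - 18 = (r + 3)*(r^3 + 2*r^2 - 5*r - 6) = (r + 3)^2*(r^2 - r - 2) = (r - 2)*(r + 3)^2*(r + 1)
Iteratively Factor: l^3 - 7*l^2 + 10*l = (l - 2)*(l^2 - 5*l) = (l - 5)*(l - 2)*(l)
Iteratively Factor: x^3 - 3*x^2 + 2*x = (x)*(x^2 - 3*x + 2) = x*(x - 1)*(x - 2)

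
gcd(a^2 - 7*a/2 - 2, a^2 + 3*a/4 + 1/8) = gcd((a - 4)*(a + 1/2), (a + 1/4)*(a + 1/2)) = a + 1/2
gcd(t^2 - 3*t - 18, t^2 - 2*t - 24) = t - 6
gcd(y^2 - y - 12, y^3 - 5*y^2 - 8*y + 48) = y^2 - y - 12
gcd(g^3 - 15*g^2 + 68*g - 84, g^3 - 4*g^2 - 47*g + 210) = g - 6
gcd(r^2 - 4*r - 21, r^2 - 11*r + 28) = r - 7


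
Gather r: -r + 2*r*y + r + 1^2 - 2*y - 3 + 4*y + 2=2*r*y + 2*y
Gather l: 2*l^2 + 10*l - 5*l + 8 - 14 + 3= 2*l^2 + 5*l - 3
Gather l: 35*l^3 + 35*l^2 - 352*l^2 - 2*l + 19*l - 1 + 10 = 35*l^3 - 317*l^2 + 17*l + 9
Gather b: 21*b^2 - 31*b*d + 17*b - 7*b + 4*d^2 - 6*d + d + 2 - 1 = 21*b^2 + b*(10 - 31*d) + 4*d^2 - 5*d + 1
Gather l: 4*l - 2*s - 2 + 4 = 4*l - 2*s + 2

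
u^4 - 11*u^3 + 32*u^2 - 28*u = u*(u - 7)*(u - 2)^2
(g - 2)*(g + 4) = g^2 + 2*g - 8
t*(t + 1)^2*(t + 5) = t^4 + 7*t^3 + 11*t^2 + 5*t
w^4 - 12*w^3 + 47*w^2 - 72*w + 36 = (w - 6)*(w - 3)*(w - 2)*(w - 1)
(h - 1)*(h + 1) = h^2 - 1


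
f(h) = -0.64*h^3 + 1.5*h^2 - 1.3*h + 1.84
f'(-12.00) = -313.78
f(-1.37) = 8.08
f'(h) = -1.92*h^2 + 3.0*h - 1.3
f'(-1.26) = -8.13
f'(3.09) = -10.36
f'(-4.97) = -63.64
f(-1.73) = 11.89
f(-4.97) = 123.92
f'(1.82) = -2.20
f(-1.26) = 7.14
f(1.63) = 0.93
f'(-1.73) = -12.24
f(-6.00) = 201.88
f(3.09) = -6.74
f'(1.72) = -1.82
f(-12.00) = 1339.36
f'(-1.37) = -9.01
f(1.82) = 0.58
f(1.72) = 0.78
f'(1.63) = -1.51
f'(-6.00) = -88.42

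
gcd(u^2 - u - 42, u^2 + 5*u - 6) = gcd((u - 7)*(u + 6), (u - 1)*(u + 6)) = u + 6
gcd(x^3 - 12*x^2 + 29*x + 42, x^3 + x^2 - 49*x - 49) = x^2 - 6*x - 7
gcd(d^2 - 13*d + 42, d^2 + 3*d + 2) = 1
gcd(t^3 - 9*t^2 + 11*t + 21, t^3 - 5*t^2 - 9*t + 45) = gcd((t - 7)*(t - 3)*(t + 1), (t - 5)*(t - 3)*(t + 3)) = t - 3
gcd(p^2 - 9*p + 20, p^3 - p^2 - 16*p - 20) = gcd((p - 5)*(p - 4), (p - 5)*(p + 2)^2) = p - 5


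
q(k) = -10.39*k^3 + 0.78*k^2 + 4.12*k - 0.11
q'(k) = -31.17*k^2 + 1.56*k + 4.12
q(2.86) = -225.01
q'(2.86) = -246.38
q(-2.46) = 149.15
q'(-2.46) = -188.35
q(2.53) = -152.95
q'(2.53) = -191.45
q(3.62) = -467.85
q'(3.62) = -398.70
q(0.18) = 0.60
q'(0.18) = 3.39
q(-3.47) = 429.10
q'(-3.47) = -376.61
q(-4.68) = 1062.70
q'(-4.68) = -685.88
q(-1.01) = 7.23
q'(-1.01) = -29.25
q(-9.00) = 7600.30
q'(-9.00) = -2534.69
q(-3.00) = 275.08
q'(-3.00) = -281.09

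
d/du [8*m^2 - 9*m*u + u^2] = -9*m + 2*u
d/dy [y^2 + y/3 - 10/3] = 2*y + 1/3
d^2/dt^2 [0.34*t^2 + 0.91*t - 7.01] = 0.680000000000000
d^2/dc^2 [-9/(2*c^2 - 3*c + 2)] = 18*(4*c^2 - 6*c - (4*c - 3)^2 + 4)/(2*c^2 - 3*c + 2)^3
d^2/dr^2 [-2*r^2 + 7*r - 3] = -4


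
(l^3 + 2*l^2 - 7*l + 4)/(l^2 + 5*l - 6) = (l^2 + 3*l - 4)/(l + 6)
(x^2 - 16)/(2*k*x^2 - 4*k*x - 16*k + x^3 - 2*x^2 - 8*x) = (x + 4)/(2*k*x + 4*k + x^2 + 2*x)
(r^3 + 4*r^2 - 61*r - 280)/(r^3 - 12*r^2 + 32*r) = (r^2 + 12*r + 35)/(r*(r - 4))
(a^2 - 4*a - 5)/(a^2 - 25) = (a + 1)/(a + 5)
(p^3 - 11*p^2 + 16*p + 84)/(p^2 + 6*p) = (p^3 - 11*p^2 + 16*p + 84)/(p*(p + 6))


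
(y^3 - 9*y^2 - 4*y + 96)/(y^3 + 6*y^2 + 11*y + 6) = (y^2 - 12*y + 32)/(y^2 + 3*y + 2)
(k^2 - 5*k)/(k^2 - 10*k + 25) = k/(k - 5)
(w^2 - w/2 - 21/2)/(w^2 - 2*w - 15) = (w - 7/2)/(w - 5)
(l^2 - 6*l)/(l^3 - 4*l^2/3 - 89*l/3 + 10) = 3*l/(3*l^2 + 14*l - 5)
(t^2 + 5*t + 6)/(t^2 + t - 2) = (t + 3)/(t - 1)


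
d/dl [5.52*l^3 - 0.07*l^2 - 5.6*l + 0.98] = 16.56*l^2 - 0.14*l - 5.6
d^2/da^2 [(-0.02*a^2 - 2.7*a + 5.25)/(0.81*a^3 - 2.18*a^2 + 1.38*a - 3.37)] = (-0.026244*a^6 - 10.62882*a^5 + 70.074396*a^4 - 168.838692*a^3 + 97.350612*a^2 + 110.23587*a - 82.710616)/(0.531441*a^9 - 4.290894*a^8 + 14.264586*a^7 - 31.614227*a^6 + 60.007104*a^5 - 83.103456*a^4 + 91.055187*a^3 - 93.52761*a^2 + 47.017566*a - 38.272753)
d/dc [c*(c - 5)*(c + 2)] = 3*c^2 - 6*c - 10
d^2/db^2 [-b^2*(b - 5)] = 10 - 6*b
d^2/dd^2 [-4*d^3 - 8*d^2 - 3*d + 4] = -24*d - 16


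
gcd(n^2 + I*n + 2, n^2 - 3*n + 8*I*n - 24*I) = 1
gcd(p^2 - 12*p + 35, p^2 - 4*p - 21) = p - 7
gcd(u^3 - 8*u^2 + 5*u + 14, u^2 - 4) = u - 2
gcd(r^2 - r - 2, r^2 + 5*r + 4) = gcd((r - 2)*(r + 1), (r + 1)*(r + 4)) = r + 1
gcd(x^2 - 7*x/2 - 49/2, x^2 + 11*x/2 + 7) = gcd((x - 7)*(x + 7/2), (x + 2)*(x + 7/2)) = x + 7/2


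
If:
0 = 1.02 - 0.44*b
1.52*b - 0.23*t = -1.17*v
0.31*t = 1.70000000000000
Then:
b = 2.32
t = 5.48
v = -1.93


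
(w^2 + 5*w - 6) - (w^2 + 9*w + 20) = -4*w - 26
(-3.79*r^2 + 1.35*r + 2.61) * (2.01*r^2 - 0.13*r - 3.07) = -7.6179*r^4 + 3.2062*r^3 + 16.7059*r^2 - 4.4838*r - 8.0127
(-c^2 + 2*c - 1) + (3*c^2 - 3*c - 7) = 2*c^2 - c - 8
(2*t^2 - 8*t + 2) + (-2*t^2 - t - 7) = -9*t - 5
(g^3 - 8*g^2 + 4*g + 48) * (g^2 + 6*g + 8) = g^5 - 2*g^4 - 36*g^3 + 8*g^2 + 320*g + 384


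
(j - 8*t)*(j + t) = j^2 - 7*j*t - 8*t^2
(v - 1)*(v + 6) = v^2 + 5*v - 6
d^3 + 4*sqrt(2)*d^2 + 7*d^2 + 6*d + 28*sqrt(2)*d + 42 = (d + 7)*(d + sqrt(2))*(d + 3*sqrt(2))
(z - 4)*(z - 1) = z^2 - 5*z + 4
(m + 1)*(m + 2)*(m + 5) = m^3 + 8*m^2 + 17*m + 10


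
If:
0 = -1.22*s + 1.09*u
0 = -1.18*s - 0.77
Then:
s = -0.65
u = -0.73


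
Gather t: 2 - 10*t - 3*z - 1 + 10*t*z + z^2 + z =t*(10*z - 10) + z^2 - 2*z + 1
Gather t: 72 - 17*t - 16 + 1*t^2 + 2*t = t^2 - 15*t + 56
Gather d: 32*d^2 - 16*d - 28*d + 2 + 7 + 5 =32*d^2 - 44*d + 14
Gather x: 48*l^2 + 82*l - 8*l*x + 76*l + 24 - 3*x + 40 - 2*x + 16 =48*l^2 + 158*l + x*(-8*l - 5) + 80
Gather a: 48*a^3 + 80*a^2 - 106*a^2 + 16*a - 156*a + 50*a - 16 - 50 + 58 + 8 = 48*a^3 - 26*a^2 - 90*a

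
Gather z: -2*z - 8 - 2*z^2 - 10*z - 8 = -2*z^2 - 12*z - 16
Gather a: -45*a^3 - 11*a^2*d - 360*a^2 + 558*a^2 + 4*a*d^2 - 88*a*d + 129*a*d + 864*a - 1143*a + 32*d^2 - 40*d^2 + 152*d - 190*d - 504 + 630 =-45*a^3 + a^2*(198 - 11*d) + a*(4*d^2 + 41*d - 279) - 8*d^2 - 38*d + 126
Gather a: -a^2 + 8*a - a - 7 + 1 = -a^2 + 7*a - 6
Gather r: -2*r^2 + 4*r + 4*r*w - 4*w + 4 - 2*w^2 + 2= -2*r^2 + r*(4*w + 4) - 2*w^2 - 4*w + 6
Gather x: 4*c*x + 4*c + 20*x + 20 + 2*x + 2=4*c + x*(4*c + 22) + 22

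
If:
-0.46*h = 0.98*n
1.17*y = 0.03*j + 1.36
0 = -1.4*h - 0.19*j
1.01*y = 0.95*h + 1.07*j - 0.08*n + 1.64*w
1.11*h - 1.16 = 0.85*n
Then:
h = 0.77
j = -5.66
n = -0.36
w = 3.86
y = 1.02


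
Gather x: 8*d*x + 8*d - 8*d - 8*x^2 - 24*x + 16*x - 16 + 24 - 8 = -8*x^2 + x*(8*d - 8)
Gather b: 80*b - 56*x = 80*b - 56*x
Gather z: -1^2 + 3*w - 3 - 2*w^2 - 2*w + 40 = -2*w^2 + w + 36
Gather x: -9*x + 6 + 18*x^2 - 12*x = 18*x^2 - 21*x + 6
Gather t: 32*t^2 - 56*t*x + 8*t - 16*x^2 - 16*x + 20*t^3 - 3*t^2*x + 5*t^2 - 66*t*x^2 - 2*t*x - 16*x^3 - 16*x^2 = 20*t^3 + t^2*(37 - 3*x) + t*(-66*x^2 - 58*x + 8) - 16*x^3 - 32*x^2 - 16*x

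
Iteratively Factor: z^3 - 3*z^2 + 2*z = (z)*(z^2 - 3*z + 2) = z*(z - 1)*(z - 2)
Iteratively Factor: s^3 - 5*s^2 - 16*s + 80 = (s - 5)*(s^2 - 16) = (s - 5)*(s + 4)*(s - 4)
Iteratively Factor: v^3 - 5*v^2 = (v)*(v^2 - 5*v) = v*(v - 5)*(v)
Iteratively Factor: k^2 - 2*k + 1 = (k - 1)*(k - 1)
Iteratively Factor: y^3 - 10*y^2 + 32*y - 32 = (y - 2)*(y^2 - 8*y + 16) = (y - 4)*(y - 2)*(y - 4)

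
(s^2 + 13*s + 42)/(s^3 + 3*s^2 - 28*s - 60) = (s + 7)/(s^2 - 3*s - 10)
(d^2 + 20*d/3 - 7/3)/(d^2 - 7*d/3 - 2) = (-3*d^2 - 20*d + 7)/(-3*d^2 + 7*d + 6)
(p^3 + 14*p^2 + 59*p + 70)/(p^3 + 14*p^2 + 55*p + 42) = (p^2 + 7*p + 10)/(p^2 + 7*p + 6)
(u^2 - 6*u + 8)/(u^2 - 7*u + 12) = (u - 2)/(u - 3)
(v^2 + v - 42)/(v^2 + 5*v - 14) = (v - 6)/(v - 2)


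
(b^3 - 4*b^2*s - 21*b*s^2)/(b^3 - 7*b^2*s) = (b + 3*s)/b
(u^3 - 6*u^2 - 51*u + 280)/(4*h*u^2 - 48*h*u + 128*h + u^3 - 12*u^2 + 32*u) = (u^2 + 2*u - 35)/(4*h*u - 16*h + u^2 - 4*u)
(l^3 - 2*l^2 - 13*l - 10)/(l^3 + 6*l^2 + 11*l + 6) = (l - 5)/(l + 3)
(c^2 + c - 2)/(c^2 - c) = (c + 2)/c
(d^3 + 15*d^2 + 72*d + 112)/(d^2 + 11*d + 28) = d + 4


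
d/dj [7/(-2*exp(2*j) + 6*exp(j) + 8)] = (7*exp(j) - 21/2)*exp(j)/(-exp(2*j) + 3*exp(j) + 4)^2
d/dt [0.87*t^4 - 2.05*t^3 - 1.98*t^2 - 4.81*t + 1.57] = 3.48*t^3 - 6.15*t^2 - 3.96*t - 4.81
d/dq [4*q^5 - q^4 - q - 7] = 20*q^4 - 4*q^3 - 1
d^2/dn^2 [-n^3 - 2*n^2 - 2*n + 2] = -6*n - 4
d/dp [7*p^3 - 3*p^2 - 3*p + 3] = 21*p^2 - 6*p - 3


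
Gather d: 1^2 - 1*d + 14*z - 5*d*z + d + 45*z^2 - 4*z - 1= -5*d*z + 45*z^2 + 10*z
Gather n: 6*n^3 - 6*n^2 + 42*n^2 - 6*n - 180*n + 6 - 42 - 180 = 6*n^3 + 36*n^2 - 186*n - 216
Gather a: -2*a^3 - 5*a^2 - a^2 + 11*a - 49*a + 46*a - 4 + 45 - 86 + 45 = -2*a^3 - 6*a^2 + 8*a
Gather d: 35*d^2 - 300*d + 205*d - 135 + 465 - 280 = 35*d^2 - 95*d + 50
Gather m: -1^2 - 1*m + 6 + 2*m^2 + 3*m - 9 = 2*m^2 + 2*m - 4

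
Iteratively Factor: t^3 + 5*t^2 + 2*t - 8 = (t + 2)*(t^2 + 3*t - 4) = (t - 1)*(t + 2)*(t + 4)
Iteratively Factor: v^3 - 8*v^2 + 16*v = (v - 4)*(v^2 - 4*v) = v*(v - 4)*(v - 4)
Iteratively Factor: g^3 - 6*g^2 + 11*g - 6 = (g - 2)*(g^2 - 4*g + 3) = (g - 2)*(g - 1)*(g - 3)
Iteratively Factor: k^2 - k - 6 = (k + 2)*(k - 3)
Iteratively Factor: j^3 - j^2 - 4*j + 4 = (j - 1)*(j^2 - 4) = (j - 2)*(j - 1)*(j + 2)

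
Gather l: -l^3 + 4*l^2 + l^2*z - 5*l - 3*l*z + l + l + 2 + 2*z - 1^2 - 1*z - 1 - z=-l^3 + l^2*(z + 4) + l*(-3*z - 3)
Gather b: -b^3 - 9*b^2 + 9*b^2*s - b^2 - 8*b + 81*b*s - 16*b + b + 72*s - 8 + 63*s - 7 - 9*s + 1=-b^3 + b^2*(9*s - 10) + b*(81*s - 23) + 126*s - 14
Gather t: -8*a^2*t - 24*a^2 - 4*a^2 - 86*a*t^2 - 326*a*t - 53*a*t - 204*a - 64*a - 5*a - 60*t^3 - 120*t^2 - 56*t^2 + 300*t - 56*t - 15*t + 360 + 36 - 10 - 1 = -28*a^2 - 273*a - 60*t^3 + t^2*(-86*a - 176) + t*(-8*a^2 - 379*a + 229) + 385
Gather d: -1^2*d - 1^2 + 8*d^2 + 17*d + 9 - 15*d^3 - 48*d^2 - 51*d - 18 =-15*d^3 - 40*d^2 - 35*d - 10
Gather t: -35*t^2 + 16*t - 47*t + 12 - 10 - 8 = -35*t^2 - 31*t - 6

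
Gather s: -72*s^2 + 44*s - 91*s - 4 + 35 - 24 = -72*s^2 - 47*s + 7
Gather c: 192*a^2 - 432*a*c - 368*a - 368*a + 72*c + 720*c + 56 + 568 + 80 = 192*a^2 - 736*a + c*(792 - 432*a) + 704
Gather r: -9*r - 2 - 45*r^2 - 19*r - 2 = -45*r^2 - 28*r - 4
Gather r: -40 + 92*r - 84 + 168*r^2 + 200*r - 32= 168*r^2 + 292*r - 156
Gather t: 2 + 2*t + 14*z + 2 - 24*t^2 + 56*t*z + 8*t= -24*t^2 + t*(56*z + 10) + 14*z + 4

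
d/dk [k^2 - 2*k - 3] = 2*k - 2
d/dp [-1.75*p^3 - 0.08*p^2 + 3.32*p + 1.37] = -5.25*p^2 - 0.16*p + 3.32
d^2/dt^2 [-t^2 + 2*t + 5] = -2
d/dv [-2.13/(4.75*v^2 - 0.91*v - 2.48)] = (20.235*v - 1.9383)/(-4.75*v^2 + 0.91*v + 2.48)^2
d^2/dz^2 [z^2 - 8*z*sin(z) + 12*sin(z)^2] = 8*z*sin(z) - 48*sin(z)^2 - 16*cos(z) + 26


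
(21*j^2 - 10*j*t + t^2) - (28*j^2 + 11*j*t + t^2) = -7*j^2 - 21*j*t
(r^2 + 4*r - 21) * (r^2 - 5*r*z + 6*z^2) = r^4 - 5*r^3*z + 4*r^3 + 6*r^2*z^2 - 20*r^2*z - 21*r^2 + 24*r*z^2 + 105*r*z - 126*z^2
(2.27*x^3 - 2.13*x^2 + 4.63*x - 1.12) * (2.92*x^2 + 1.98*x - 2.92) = 6.6284*x^5 - 1.725*x^4 + 2.6738*x^3 + 12.1166*x^2 - 15.7372*x + 3.2704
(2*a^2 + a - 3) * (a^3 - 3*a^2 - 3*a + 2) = 2*a^5 - 5*a^4 - 12*a^3 + 10*a^2 + 11*a - 6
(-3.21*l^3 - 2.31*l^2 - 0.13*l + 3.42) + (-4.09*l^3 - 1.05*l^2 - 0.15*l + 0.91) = -7.3*l^3 - 3.36*l^2 - 0.28*l + 4.33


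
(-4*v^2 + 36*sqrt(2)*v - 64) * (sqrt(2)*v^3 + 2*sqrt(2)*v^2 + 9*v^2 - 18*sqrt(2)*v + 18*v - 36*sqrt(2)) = -4*sqrt(2)*v^5 - 8*sqrt(2)*v^4 + 36*v^4 + 72*v^3 + 332*sqrt(2)*v^3 - 1872*v^2 + 664*sqrt(2)*v^2 - 3744*v + 1152*sqrt(2)*v + 2304*sqrt(2)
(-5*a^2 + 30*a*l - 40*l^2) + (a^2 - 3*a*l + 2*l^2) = -4*a^2 + 27*a*l - 38*l^2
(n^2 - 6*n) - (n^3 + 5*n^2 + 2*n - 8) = -n^3 - 4*n^2 - 8*n + 8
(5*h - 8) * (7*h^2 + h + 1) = 35*h^3 - 51*h^2 - 3*h - 8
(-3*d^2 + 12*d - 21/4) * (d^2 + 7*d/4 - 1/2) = -3*d^4 + 27*d^3/4 + 69*d^2/4 - 243*d/16 + 21/8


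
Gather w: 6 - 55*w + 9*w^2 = 9*w^2 - 55*w + 6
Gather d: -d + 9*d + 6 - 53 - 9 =8*d - 56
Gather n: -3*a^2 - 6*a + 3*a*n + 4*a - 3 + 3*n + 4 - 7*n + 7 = -3*a^2 - 2*a + n*(3*a - 4) + 8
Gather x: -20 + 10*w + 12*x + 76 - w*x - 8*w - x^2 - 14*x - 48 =2*w - x^2 + x*(-w - 2) + 8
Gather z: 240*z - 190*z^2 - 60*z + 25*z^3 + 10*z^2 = 25*z^3 - 180*z^2 + 180*z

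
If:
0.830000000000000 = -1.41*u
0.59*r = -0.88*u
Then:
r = 0.88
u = -0.59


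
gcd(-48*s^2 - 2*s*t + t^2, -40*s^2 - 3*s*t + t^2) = 8*s - t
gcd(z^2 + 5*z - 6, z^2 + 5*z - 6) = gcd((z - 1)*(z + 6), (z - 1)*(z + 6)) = z^2 + 5*z - 6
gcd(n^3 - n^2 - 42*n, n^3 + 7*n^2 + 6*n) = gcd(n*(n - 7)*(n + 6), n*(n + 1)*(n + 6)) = n^2 + 6*n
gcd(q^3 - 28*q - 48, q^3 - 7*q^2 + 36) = q^2 - 4*q - 12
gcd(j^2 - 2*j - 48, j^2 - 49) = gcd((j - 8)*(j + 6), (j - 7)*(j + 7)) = 1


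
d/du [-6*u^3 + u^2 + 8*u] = -18*u^2 + 2*u + 8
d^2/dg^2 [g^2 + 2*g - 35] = 2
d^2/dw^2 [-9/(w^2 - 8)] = 18*(-3*w^2 - 8)/(w^2 - 8)^3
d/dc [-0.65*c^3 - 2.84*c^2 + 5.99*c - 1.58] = -1.95*c^2 - 5.68*c + 5.99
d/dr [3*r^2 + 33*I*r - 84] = 6*r + 33*I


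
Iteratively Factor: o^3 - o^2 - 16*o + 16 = (o - 1)*(o^2 - 16) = (o - 1)*(o + 4)*(o - 4)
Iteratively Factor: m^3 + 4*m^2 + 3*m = (m)*(m^2 + 4*m + 3) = m*(m + 3)*(m + 1)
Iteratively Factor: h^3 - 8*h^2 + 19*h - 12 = (h - 4)*(h^2 - 4*h + 3) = (h - 4)*(h - 1)*(h - 3)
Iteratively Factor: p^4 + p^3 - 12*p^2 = (p)*(p^3 + p^2 - 12*p) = p*(p + 4)*(p^2 - 3*p) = p*(p - 3)*(p + 4)*(p)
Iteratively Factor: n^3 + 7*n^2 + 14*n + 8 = (n + 2)*(n^2 + 5*n + 4) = (n + 2)*(n + 4)*(n + 1)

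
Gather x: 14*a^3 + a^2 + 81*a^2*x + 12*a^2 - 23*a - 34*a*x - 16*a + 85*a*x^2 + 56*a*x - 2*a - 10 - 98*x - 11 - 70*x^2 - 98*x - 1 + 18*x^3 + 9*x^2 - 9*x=14*a^3 + 13*a^2 - 41*a + 18*x^3 + x^2*(85*a - 61) + x*(81*a^2 + 22*a - 205) - 22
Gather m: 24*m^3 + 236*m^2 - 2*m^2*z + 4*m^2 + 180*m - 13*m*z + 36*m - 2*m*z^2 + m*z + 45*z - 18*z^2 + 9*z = 24*m^3 + m^2*(240 - 2*z) + m*(-2*z^2 - 12*z + 216) - 18*z^2 + 54*z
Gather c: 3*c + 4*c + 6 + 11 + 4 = 7*c + 21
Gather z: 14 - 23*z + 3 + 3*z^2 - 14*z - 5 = 3*z^2 - 37*z + 12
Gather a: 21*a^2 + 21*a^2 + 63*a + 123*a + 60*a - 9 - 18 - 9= 42*a^2 + 246*a - 36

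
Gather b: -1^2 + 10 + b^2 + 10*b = b^2 + 10*b + 9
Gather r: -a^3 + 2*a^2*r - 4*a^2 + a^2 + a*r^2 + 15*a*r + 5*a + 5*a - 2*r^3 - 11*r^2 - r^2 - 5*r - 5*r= -a^3 - 3*a^2 + 10*a - 2*r^3 + r^2*(a - 12) + r*(2*a^2 + 15*a - 10)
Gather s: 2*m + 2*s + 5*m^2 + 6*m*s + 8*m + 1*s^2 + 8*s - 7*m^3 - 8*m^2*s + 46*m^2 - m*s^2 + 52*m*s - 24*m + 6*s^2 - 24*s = -7*m^3 + 51*m^2 - 14*m + s^2*(7 - m) + s*(-8*m^2 + 58*m - 14)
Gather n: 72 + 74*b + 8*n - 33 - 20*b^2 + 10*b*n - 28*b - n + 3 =-20*b^2 + 46*b + n*(10*b + 7) + 42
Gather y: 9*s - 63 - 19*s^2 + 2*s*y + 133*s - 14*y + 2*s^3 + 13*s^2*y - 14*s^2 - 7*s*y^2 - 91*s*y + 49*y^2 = 2*s^3 - 33*s^2 + 142*s + y^2*(49 - 7*s) + y*(13*s^2 - 89*s - 14) - 63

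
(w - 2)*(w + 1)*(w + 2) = w^3 + w^2 - 4*w - 4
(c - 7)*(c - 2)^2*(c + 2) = c^4 - 9*c^3 + 10*c^2 + 36*c - 56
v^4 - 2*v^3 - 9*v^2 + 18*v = v*(v - 3)*(v - 2)*(v + 3)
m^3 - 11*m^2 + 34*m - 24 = (m - 6)*(m - 4)*(m - 1)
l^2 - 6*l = l*(l - 6)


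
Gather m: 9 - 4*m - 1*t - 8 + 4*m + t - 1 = 0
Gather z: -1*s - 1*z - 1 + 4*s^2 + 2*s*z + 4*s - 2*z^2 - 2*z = 4*s^2 + 3*s - 2*z^2 + z*(2*s - 3) - 1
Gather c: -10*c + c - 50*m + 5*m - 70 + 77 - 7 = -9*c - 45*m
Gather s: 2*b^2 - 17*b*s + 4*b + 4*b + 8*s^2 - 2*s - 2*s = 2*b^2 + 8*b + 8*s^2 + s*(-17*b - 4)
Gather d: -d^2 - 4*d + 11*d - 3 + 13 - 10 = -d^2 + 7*d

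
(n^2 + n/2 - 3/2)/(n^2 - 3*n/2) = (2*n^2 + n - 3)/(n*(2*n - 3))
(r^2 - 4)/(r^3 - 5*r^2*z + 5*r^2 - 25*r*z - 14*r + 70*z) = (-r - 2)/(-r^2 + 5*r*z - 7*r + 35*z)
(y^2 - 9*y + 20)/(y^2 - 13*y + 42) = (y^2 - 9*y + 20)/(y^2 - 13*y + 42)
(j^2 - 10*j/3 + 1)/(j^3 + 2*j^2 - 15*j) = (j - 1/3)/(j*(j + 5))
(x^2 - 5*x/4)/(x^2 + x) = (x - 5/4)/(x + 1)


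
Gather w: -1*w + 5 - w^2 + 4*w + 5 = -w^2 + 3*w + 10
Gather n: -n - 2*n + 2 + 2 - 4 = -3*n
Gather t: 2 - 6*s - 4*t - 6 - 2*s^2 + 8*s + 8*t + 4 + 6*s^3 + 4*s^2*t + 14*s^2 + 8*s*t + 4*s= 6*s^3 + 12*s^2 + 6*s + t*(4*s^2 + 8*s + 4)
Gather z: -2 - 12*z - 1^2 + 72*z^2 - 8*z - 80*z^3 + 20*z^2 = -80*z^3 + 92*z^2 - 20*z - 3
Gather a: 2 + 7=9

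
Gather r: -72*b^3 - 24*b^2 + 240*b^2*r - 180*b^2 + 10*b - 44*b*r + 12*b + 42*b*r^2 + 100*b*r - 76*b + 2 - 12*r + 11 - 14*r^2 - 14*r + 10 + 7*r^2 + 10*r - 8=-72*b^3 - 204*b^2 - 54*b + r^2*(42*b - 7) + r*(240*b^2 + 56*b - 16) + 15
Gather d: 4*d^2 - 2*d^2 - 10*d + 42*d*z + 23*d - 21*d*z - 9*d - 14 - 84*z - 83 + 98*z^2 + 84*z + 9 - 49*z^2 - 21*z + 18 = 2*d^2 + d*(21*z + 4) + 49*z^2 - 21*z - 70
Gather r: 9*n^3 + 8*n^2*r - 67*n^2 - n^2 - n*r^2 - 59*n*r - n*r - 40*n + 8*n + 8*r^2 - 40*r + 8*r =9*n^3 - 68*n^2 - 32*n + r^2*(8 - n) + r*(8*n^2 - 60*n - 32)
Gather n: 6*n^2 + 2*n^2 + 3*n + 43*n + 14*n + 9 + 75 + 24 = 8*n^2 + 60*n + 108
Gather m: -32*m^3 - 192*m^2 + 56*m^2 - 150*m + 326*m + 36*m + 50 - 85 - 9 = -32*m^3 - 136*m^2 + 212*m - 44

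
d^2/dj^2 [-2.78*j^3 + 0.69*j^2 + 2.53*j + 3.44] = 1.38 - 16.68*j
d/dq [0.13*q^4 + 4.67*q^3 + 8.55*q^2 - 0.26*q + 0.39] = 0.52*q^3 + 14.01*q^2 + 17.1*q - 0.26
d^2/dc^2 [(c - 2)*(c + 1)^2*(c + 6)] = 12*c^2 + 36*c - 6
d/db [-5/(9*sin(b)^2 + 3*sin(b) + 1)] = 15*(6*sin(b) + 1)*cos(b)/(9*sin(b)^2 + 3*sin(b) + 1)^2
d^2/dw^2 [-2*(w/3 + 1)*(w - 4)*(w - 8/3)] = 44/9 - 4*w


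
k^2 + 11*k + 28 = (k + 4)*(k + 7)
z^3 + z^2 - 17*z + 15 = (z - 3)*(z - 1)*(z + 5)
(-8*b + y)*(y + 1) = -8*b*y - 8*b + y^2 + y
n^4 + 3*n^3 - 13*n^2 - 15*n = n*(n - 3)*(n + 1)*(n + 5)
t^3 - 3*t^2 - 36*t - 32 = (t - 8)*(t + 1)*(t + 4)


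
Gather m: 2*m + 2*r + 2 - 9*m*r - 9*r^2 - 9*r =m*(2 - 9*r) - 9*r^2 - 7*r + 2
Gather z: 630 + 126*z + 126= 126*z + 756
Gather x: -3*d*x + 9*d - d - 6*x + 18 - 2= 8*d + x*(-3*d - 6) + 16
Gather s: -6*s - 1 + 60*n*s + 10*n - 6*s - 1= 10*n + s*(60*n - 12) - 2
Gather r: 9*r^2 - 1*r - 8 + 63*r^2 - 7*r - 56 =72*r^2 - 8*r - 64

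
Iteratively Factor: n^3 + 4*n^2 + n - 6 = (n + 3)*(n^2 + n - 2) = (n + 2)*(n + 3)*(n - 1)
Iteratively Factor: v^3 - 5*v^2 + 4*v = (v - 1)*(v^2 - 4*v) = v*(v - 1)*(v - 4)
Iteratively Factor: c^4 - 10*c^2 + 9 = (c - 3)*(c^3 + 3*c^2 - c - 3) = (c - 3)*(c + 1)*(c^2 + 2*c - 3) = (c - 3)*(c + 1)*(c + 3)*(c - 1)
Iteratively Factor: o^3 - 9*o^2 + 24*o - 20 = (o - 2)*(o^2 - 7*o + 10) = (o - 5)*(o - 2)*(o - 2)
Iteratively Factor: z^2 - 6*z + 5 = (z - 1)*(z - 5)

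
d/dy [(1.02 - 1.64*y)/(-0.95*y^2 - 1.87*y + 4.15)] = (-1.558*y^2 + 1.938*y - 4.8986)/(0.9025*y^4 + 3.553*y^3 - 4.3881*y^2 - 15.521*y + 17.2225)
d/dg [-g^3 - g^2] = g*(-3*g - 2)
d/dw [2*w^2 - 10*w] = 4*w - 10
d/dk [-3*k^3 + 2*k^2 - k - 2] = -9*k^2 + 4*k - 1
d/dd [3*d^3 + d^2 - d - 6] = 9*d^2 + 2*d - 1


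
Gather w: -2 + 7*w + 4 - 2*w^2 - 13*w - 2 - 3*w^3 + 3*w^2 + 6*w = -3*w^3 + w^2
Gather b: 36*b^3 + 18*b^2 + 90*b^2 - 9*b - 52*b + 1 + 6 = 36*b^3 + 108*b^2 - 61*b + 7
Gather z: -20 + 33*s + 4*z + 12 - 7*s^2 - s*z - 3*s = -7*s^2 + 30*s + z*(4 - s) - 8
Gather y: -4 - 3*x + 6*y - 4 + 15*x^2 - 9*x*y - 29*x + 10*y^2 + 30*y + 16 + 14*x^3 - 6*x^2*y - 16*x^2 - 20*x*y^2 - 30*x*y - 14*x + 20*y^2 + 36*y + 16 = 14*x^3 - x^2 - 46*x + y^2*(30 - 20*x) + y*(-6*x^2 - 39*x + 72) + 24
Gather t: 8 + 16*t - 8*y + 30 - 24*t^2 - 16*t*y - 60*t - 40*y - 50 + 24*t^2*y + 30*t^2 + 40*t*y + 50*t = t^2*(24*y + 6) + t*(24*y + 6) - 48*y - 12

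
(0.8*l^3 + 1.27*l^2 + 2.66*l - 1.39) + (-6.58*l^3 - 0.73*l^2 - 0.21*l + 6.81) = -5.78*l^3 + 0.54*l^2 + 2.45*l + 5.42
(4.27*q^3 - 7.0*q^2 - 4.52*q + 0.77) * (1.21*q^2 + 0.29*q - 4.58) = 5.1667*q^5 - 7.2317*q^4 - 27.0558*q^3 + 31.6809*q^2 + 20.9249*q - 3.5266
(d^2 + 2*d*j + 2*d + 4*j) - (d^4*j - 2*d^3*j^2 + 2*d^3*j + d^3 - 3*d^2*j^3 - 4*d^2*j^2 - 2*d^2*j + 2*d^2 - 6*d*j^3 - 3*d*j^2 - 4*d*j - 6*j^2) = -d^4*j + 2*d^3*j^2 - 2*d^3*j - d^3 + 3*d^2*j^3 + 4*d^2*j^2 + 2*d^2*j - d^2 + 6*d*j^3 + 3*d*j^2 + 6*d*j + 2*d + 6*j^2 + 4*j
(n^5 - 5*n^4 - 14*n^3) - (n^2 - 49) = n^5 - 5*n^4 - 14*n^3 - n^2 + 49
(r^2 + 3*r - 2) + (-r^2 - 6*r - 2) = -3*r - 4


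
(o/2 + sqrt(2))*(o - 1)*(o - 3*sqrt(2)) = o^3/2 - sqrt(2)*o^2/2 - o^2/2 - 6*o + sqrt(2)*o/2 + 6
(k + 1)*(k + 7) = k^2 + 8*k + 7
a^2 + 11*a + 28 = (a + 4)*(a + 7)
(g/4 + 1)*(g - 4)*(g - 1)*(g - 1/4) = g^4/4 - 5*g^3/16 - 63*g^2/16 + 5*g - 1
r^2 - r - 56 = (r - 8)*(r + 7)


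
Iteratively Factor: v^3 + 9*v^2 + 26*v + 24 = (v + 4)*(v^2 + 5*v + 6) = (v + 2)*(v + 4)*(v + 3)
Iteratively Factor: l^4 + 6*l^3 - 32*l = (l + 4)*(l^3 + 2*l^2 - 8*l) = (l - 2)*(l + 4)*(l^2 + 4*l) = l*(l - 2)*(l + 4)*(l + 4)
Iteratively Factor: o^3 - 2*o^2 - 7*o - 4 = (o + 1)*(o^2 - 3*o - 4) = (o + 1)^2*(o - 4)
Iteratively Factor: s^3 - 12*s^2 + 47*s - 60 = (s - 4)*(s^2 - 8*s + 15) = (s - 5)*(s - 4)*(s - 3)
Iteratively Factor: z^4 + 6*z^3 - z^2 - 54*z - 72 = (z + 2)*(z^3 + 4*z^2 - 9*z - 36) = (z + 2)*(z + 3)*(z^2 + z - 12) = (z - 3)*(z + 2)*(z + 3)*(z + 4)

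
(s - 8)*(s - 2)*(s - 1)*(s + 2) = s^4 - 9*s^3 + 4*s^2 + 36*s - 32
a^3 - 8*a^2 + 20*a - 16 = (a - 4)*(a - 2)^2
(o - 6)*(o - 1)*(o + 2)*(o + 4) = o^4 - o^3 - 28*o^2 - 20*o + 48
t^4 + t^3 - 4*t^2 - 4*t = t*(t - 2)*(t + 1)*(t + 2)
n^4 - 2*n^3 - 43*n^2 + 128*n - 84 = (n - 6)*(n - 2)*(n - 1)*(n + 7)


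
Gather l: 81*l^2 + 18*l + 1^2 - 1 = 81*l^2 + 18*l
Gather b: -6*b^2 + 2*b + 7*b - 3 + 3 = -6*b^2 + 9*b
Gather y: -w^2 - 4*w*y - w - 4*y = -w^2 - w + y*(-4*w - 4)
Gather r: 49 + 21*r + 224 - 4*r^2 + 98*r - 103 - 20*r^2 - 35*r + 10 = -24*r^2 + 84*r + 180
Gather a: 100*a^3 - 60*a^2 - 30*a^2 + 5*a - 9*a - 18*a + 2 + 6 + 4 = 100*a^3 - 90*a^2 - 22*a + 12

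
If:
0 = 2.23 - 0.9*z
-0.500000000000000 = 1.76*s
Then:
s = -0.28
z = 2.48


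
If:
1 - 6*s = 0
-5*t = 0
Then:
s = 1/6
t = 0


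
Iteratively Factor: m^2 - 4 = (m - 2)*(m + 2)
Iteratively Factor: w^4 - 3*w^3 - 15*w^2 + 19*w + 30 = (w - 5)*(w^3 + 2*w^2 - 5*w - 6) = (w - 5)*(w + 1)*(w^2 + w - 6) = (w - 5)*(w + 1)*(w + 3)*(w - 2)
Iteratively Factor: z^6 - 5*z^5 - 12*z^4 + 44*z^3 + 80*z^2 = (z + 2)*(z^5 - 7*z^4 + 2*z^3 + 40*z^2) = z*(z + 2)*(z^4 - 7*z^3 + 2*z^2 + 40*z) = z^2*(z + 2)*(z^3 - 7*z^2 + 2*z + 40) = z^2*(z - 4)*(z + 2)*(z^2 - 3*z - 10) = z^2*(z - 5)*(z - 4)*(z + 2)*(z + 2)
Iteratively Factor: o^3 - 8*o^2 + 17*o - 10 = (o - 5)*(o^2 - 3*o + 2) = (o - 5)*(o - 1)*(o - 2)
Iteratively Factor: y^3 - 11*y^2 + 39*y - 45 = (y - 3)*(y^2 - 8*y + 15) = (y - 3)^2*(y - 5)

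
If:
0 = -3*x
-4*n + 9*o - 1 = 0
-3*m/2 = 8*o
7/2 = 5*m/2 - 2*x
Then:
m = 7/5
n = -269/320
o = -21/80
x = 0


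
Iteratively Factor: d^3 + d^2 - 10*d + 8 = (d - 2)*(d^2 + 3*d - 4) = (d - 2)*(d + 4)*(d - 1)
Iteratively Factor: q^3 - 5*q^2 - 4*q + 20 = (q - 5)*(q^2 - 4) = (q - 5)*(q - 2)*(q + 2)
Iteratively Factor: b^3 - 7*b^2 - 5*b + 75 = (b - 5)*(b^2 - 2*b - 15) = (b - 5)*(b + 3)*(b - 5)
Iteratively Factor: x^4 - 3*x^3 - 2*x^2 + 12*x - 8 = (x - 1)*(x^3 - 2*x^2 - 4*x + 8) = (x - 2)*(x - 1)*(x^2 - 4) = (x - 2)*(x - 1)*(x + 2)*(x - 2)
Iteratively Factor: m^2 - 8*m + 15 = (m - 3)*(m - 5)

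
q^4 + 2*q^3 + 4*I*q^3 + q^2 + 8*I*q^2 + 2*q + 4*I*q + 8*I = (q + 2)*(q - I)*(q + I)*(q + 4*I)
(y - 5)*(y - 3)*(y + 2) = y^3 - 6*y^2 - y + 30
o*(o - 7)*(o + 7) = o^3 - 49*o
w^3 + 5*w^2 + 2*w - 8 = (w - 1)*(w + 2)*(w + 4)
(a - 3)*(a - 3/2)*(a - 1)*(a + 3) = a^4 - 5*a^3/2 - 15*a^2/2 + 45*a/2 - 27/2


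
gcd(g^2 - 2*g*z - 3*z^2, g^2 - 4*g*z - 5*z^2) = g + z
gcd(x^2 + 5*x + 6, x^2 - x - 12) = x + 3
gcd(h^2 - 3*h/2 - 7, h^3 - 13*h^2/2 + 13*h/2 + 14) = h - 7/2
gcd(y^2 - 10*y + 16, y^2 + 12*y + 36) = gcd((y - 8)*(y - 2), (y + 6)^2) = 1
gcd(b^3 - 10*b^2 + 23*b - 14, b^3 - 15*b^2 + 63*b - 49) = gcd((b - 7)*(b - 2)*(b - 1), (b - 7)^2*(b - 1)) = b^2 - 8*b + 7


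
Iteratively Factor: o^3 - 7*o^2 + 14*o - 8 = (o - 1)*(o^2 - 6*o + 8) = (o - 2)*(o - 1)*(o - 4)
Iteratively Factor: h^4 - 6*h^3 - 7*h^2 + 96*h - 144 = (h + 4)*(h^3 - 10*h^2 + 33*h - 36) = (h - 3)*(h + 4)*(h^2 - 7*h + 12) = (h - 4)*(h - 3)*(h + 4)*(h - 3)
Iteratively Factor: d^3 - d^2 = (d)*(d^2 - d) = d*(d - 1)*(d)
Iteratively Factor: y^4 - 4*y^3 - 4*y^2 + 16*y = (y + 2)*(y^3 - 6*y^2 + 8*y) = (y - 2)*(y + 2)*(y^2 - 4*y) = y*(y - 2)*(y + 2)*(y - 4)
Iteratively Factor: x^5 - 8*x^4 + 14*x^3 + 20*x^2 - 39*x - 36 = (x + 1)*(x^4 - 9*x^3 + 23*x^2 - 3*x - 36) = (x + 1)^2*(x^3 - 10*x^2 + 33*x - 36) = (x - 3)*(x + 1)^2*(x^2 - 7*x + 12) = (x - 3)^2*(x + 1)^2*(x - 4)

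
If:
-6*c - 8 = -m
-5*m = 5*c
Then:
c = -8/7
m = 8/7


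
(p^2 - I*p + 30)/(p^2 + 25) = (p - 6*I)/(p - 5*I)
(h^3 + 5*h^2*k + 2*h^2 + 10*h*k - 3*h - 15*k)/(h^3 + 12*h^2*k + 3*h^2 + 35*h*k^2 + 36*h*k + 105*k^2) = (h - 1)/(h + 7*k)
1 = 1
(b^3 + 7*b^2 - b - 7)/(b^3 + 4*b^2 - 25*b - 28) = (b - 1)/(b - 4)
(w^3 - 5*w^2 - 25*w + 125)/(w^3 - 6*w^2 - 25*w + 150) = (w - 5)/(w - 6)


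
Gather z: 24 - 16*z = 24 - 16*z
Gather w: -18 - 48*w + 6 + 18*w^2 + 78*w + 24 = 18*w^2 + 30*w + 12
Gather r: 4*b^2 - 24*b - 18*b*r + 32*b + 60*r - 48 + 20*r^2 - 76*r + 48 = 4*b^2 + 8*b + 20*r^2 + r*(-18*b - 16)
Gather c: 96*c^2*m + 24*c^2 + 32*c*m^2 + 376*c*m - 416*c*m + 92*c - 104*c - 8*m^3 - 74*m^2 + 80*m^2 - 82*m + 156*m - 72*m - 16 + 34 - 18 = c^2*(96*m + 24) + c*(32*m^2 - 40*m - 12) - 8*m^3 + 6*m^2 + 2*m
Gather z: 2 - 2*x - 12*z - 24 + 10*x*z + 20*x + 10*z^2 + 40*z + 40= 18*x + 10*z^2 + z*(10*x + 28) + 18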